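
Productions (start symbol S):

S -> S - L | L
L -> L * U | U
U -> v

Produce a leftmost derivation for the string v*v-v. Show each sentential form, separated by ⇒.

S⇒S-L⇒L-L⇒L*U-L⇒U*U-L⇒v*U-L⇒v*v-L⇒v*v-U⇒v*v-v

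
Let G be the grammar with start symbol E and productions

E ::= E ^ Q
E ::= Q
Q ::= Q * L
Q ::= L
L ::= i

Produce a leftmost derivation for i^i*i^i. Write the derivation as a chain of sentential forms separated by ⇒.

E ⇒ E^Q ⇒ E^Q^Q ⇒ Q^Q^Q ⇒ L^Q^Q ⇒ i^Q^Q ⇒ i^Q*L^Q ⇒ i^L*L^Q ⇒ i^i*L^Q ⇒ i^i*i^Q ⇒ i^i*i^L ⇒ i^i*i^i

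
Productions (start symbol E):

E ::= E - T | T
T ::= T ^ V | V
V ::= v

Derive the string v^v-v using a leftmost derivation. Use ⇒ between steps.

E ⇒ E-T ⇒ T-T ⇒ T^V-T ⇒ V^V-T ⇒ v^V-T ⇒ v^v-T ⇒ v^v-V ⇒ v^v-v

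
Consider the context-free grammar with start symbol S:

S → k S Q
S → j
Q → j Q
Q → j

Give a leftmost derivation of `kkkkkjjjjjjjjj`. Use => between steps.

S => kSQ => kkSQQ => kkkSQQQ => kkkkSQQQQ => kkkkkSQQQQQ => kkkkkjQQQQQ => kkkkkjjQQQQQ => kkkkkjjjQQQQ => kkkkkjjjjQQQ => kkkkkjjjjjQQQ => kkkkkjjjjjjQQQ => kkkkkjjjjjjjQQ => kkkkkjjjjjjjjQ => kkkkkjjjjjjjjj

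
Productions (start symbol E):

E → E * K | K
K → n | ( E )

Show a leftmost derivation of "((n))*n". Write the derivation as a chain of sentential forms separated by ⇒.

E ⇒ E*K ⇒ K*K ⇒ (E)*K ⇒ (K)*K ⇒ ((E))*K ⇒ ((K))*K ⇒ ((n))*K ⇒ ((n))*n

E ⇒ E*K   [E → E * K]
E*K ⇒ K*K   [E → K]
K*K ⇒ (E)*K   [K → ( E )]
(E)*K ⇒ (K)*K   [E → K]
(K)*K ⇒ ((E))*K   [K → ( E )]
((E))*K ⇒ ((K))*K   [E → K]
((K))*K ⇒ ((n))*K   [K → n]
((n))*K ⇒ ((n))*n   [K → n]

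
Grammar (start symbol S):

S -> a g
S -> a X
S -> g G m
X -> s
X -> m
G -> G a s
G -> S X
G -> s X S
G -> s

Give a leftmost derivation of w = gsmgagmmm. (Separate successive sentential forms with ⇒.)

S ⇒ gGm   [S -> g G m]
gGm ⇒ gsXSm   [G -> s X S]
gsXSm ⇒ gsmSm   [X -> m]
gsmSm ⇒ gsmgGmm   [S -> g G m]
gsmgGmm ⇒ gsmgSXmm   [G -> S X]
gsmgSXmm ⇒ gsmgagXmm   [S -> a g]
gsmgagXmm ⇒ gsmgagmmm   [X -> m]

S⇒gGm⇒gsXSm⇒gsmSm⇒gsmgGmm⇒gsmgSXmm⇒gsmgagXmm⇒gsmgagmmm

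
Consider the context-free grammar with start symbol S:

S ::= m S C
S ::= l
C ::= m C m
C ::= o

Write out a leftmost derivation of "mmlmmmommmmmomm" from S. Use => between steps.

S => mSC => mmSCC => mmlCC => mmlmCmC => mmlmmCmmC => mmlmmmCmmmC => mmlmmmommmC => mmlmmmommmmCm => mmlmmmommmmmCmm => mmlmmmommmmmomm

S => mSC   [S ::= m S C]
mSC => mmSCC   [S ::= m S C]
mmSCC => mmlCC   [S ::= l]
mmlCC => mmlmCmC   [C ::= m C m]
mmlmCmC => mmlmmCmmC   [C ::= m C m]
mmlmmCmmC => mmlmmmCmmmC   [C ::= m C m]
mmlmmmCmmmC => mmlmmmommmC   [C ::= o]
mmlmmmommmC => mmlmmmommmmCm   [C ::= m C m]
mmlmmmommmmCm => mmlmmmommmmmCmm   [C ::= m C m]
mmlmmmommmmmCmm => mmlmmmommmmmomm   [C ::= o]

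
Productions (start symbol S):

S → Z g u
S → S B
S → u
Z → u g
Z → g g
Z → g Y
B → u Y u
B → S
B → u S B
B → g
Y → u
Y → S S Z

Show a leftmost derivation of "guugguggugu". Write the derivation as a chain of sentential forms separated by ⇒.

S ⇒ Zgu   [S → Z g u]
Zgu ⇒ gYgu   [Z → g Y]
gYgu ⇒ gSSZgu   [Y → S S Z]
gSSZgu ⇒ guSZgu   [S → u]
guSZgu ⇒ guSBZgu   [S → S B]
guSBZgu ⇒ guZguBZgu   [S → Z g u]
guZguBZgu ⇒ guugguBZgu   [Z → u g]
guugguBZgu ⇒ guuggugZgu   [B → g]
guuggugZgu ⇒ guugguggYgu   [Z → g Y]
guugguggYgu ⇒ guugguggugu   [Y → u]

S⇒Zgu⇒gYgu⇒gSSZgu⇒guSZgu⇒guSBZgu⇒guZguBZgu⇒guugguBZgu⇒guuggugZgu⇒guugguggYgu⇒guugguggugu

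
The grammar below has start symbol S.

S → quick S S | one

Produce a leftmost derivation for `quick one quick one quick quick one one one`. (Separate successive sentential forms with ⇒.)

S ⇒ quick S S   [S → quick S S]
quick S S ⇒ quick one S   [S → one]
quick one S ⇒ quick one quick S S   [S → quick S S]
quick one quick S S ⇒ quick one quick one S   [S → one]
quick one quick one S ⇒ quick one quick one quick S S   [S → quick S S]
quick one quick one quick S S ⇒ quick one quick one quick quick S S S   [S → quick S S]
quick one quick one quick quick S S S ⇒ quick one quick one quick quick one S S   [S → one]
quick one quick one quick quick one S S ⇒ quick one quick one quick quick one one S   [S → one]
quick one quick one quick quick one one S ⇒ quick one quick one quick quick one one one   [S → one]

S ⇒ quick S S ⇒ quick one S ⇒ quick one quick S S ⇒ quick one quick one S ⇒ quick one quick one quick S S ⇒ quick one quick one quick quick S S S ⇒ quick one quick one quick quick one S S ⇒ quick one quick one quick quick one one S ⇒ quick one quick one quick quick one one one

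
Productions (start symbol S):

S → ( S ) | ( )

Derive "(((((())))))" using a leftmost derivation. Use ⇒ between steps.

S ⇒ (S)   [S → ( S )]
(S) ⇒ ((S))   [S → ( S )]
((S)) ⇒ (((S)))   [S → ( S )]
(((S))) ⇒ ((((S))))   [S → ( S )]
((((S)))) ⇒ (((((S)))))   [S → ( S )]
(((((S))))) ⇒ (((((())))))   [S → ( )]

S ⇒ (S) ⇒ ((S)) ⇒ (((S))) ⇒ ((((S)))) ⇒ (((((S))))) ⇒ (((((())))))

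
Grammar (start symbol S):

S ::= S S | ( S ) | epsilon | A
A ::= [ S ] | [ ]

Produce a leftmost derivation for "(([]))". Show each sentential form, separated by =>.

S => SS => SSS => (S)SS => ((S))SS => ((SS))SS => ((AS))SS => (([]S))SS => (([]))SS => (([]))S => (([]))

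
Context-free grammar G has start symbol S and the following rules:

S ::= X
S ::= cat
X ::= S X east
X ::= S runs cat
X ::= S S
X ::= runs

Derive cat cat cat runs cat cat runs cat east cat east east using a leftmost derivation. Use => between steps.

S => X   [S ::= X]
X => S X east   [X ::= S X east]
S X east => cat X east   [S ::= cat]
cat X east => cat S X east east   [X ::= S X east]
cat S X east east => cat cat X east east   [S ::= cat]
cat cat X east east => cat cat S S east east   [X ::= S S]
cat cat S S east east => cat cat X S east east   [S ::= X]
cat cat X S east east => cat cat S X east S east east   [X ::= S X east]
cat cat S X east S east east => cat cat X X east S east east   [S ::= X]
cat cat X X east S east east => cat cat S runs cat X east S east east   [X ::= S runs cat]
cat cat S runs cat X east S east east => cat cat cat runs cat X east S east east   [S ::= cat]
cat cat cat runs cat X east S east east => cat cat cat runs cat S runs cat east S east east   [X ::= S runs cat]
cat cat cat runs cat S runs cat east S east east => cat cat cat runs cat cat runs cat east S east east   [S ::= cat]
cat cat cat runs cat cat runs cat east S east east => cat cat cat runs cat cat runs cat east cat east east   [S ::= cat]

S => X => S X east => cat X east => cat S X east east => cat cat X east east => cat cat S S east east => cat cat X S east east => cat cat S X east S east east => cat cat X X east S east east => cat cat S runs cat X east S east east => cat cat cat runs cat X east S east east => cat cat cat runs cat S runs cat east S east east => cat cat cat runs cat cat runs cat east S east east => cat cat cat runs cat cat runs cat east cat east east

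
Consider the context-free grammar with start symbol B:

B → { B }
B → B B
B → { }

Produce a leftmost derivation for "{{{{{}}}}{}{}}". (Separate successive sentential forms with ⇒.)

B⇒{B}⇒{BB}⇒{{B}B}⇒{{{B}}B}⇒{{{{B}}}B}⇒{{{{{}}}}B}⇒{{{{{}}}}BB}⇒{{{{{}}}}{}B}⇒{{{{{}}}}{}{}}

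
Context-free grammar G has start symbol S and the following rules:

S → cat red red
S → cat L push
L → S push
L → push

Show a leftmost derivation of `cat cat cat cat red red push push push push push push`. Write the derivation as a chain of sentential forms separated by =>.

S => cat L push => cat S push push => cat cat L push push push => cat cat S push push push push => cat cat cat L push push push push push => cat cat cat S push push push push push push => cat cat cat cat red red push push push push push push

S => cat L push   [S → cat L push]
cat L push => cat S push push   [L → S push]
cat S push push => cat cat L push push push   [S → cat L push]
cat cat L push push push => cat cat S push push push push   [L → S push]
cat cat S push push push push => cat cat cat L push push push push push   [S → cat L push]
cat cat cat L push push push push push => cat cat cat S push push push push push push   [L → S push]
cat cat cat S push push push push push push => cat cat cat cat red red push push push push push push   [S → cat red red]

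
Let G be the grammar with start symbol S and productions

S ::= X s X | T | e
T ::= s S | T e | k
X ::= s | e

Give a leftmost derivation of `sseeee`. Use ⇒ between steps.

S ⇒ T   [S ::= T]
T ⇒ Te   [T ::= T e]
Te ⇒ Tee   [T ::= T e]
Tee ⇒ Teee   [T ::= T e]
Teee ⇒ sSeee   [T ::= s S]
sSeee ⇒ sTeee   [S ::= T]
sTeee ⇒ ssSeee   [T ::= s S]
ssSeee ⇒ sseeee   [S ::= e]

S ⇒ T ⇒ Te ⇒ Tee ⇒ Teee ⇒ sSeee ⇒ sTeee ⇒ ssSeee ⇒ sseeee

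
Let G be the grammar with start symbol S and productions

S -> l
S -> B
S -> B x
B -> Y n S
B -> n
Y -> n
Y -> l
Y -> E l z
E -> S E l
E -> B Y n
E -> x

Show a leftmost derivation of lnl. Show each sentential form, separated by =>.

S => B => YnS => lnS => lnl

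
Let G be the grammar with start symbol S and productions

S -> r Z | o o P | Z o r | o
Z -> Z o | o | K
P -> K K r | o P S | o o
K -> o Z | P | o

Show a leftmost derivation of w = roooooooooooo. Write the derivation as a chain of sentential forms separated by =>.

S => rZ => rK => rP => roPS => rooPSS => rooooSS => rooooooPS => rooooooooS => rooooooooooP => roooooooooooo

S => rZ   [S -> r Z]
rZ => rK   [Z -> K]
rK => rP   [K -> P]
rP => roPS   [P -> o P S]
roPS => rooPSS   [P -> o P S]
rooPSS => rooooSS   [P -> o o]
rooooSS => rooooooPS   [S -> o o P]
rooooooPS => rooooooooS   [P -> o o]
rooooooooS => rooooooooooP   [S -> o o P]
rooooooooooP => roooooooooooo   [P -> o o]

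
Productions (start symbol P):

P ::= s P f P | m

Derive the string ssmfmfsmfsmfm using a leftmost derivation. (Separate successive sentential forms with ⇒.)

P⇒sPfP⇒ssPfPfP⇒ssmfPfP⇒ssmfmfP⇒ssmfmfsPfP⇒ssmfmfsmfP⇒ssmfmfsmfsPfP⇒ssmfmfsmfsmfP⇒ssmfmfsmfsmfm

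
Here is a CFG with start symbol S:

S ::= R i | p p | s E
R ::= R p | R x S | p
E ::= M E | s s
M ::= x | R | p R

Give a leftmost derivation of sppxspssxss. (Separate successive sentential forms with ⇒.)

S ⇒ sE   [S ::= s E]
sE ⇒ sME   [E ::= M E]
sME ⇒ spRE   [M ::= p R]
spRE ⇒ spRxSE   [R ::= R x S]
spRxSE ⇒ sppxSE   [R ::= p]
sppxSE ⇒ sppxsEE   [S ::= s E]
sppxsEE ⇒ sppxsMEE   [E ::= M E]
sppxsMEE ⇒ sppxsREE   [M ::= R]
sppxsREE ⇒ sppxspEE   [R ::= p]
sppxspEE ⇒ sppxspssE   [E ::= s s]
sppxspssE ⇒ sppxspssME   [E ::= M E]
sppxspssME ⇒ sppxspssxE   [M ::= x]
sppxspssxE ⇒ sppxspssxss   [E ::= s s]

S ⇒ sE ⇒ sME ⇒ spRE ⇒ spRxSE ⇒ sppxSE ⇒ sppxsEE ⇒ sppxsMEE ⇒ sppxsREE ⇒ sppxspEE ⇒ sppxspssE ⇒ sppxspssME ⇒ sppxspssxE ⇒ sppxspssxss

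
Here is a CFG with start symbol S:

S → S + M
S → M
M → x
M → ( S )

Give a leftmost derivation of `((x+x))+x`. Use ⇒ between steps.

S ⇒ S+M ⇒ M+M ⇒ (S)+M ⇒ (M)+M ⇒ ((S))+M ⇒ ((S+M))+M ⇒ ((M+M))+M ⇒ ((x+M))+M ⇒ ((x+x))+M ⇒ ((x+x))+x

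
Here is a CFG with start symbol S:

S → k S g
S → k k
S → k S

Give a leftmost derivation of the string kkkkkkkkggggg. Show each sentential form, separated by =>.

S=>kSg=>kkSgg=>kkkSggg=>kkkkSggg=>kkkkkSgggg=>kkkkkkSggggg=>kkkkkkkkggggg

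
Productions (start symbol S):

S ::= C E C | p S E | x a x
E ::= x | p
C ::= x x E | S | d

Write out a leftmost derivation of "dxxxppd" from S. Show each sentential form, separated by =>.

S => CEC => SEC => CECEC => dECEC => dxCEC => dxxxEEC => dxxxpEC => dxxxppC => dxxxppd

S => CEC   [S ::= C E C]
CEC => SEC   [C ::= S]
SEC => CECEC   [S ::= C E C]
CECEC => dECEC   [C ::= d]
dECEC => dxCEC   [E ::= x]
dxCEC => dxxxEEC   [C ::= x x E]
dxxxEEC => dxxxpEC   [E ::= p]
dxxxpEC => dxxxppC   [E ::= p]
dxxxppC => dxxxppd   [C ::= d]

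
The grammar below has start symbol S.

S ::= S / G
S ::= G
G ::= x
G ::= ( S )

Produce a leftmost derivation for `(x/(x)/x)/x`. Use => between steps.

S => S/G => G/G => (S)/G => (S/G)/G => (S/G/G)/G => (G/G/G)/G => (x/G/G)/G => (x/(S)/G)/G => (x/(G)/G)/G => (x/(x)/G)/G => (x/(x)/x)/G => (x/(x)/x)/x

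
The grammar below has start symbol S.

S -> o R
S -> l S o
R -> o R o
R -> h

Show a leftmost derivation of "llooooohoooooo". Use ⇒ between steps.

S ⇒ lSo   [S -> l S o]
lSo ⇒ llSoo   [S -> l S o]
llSoo ⇒ lloRoo   [S -> o R]
lloRoo ⇒ llooRooo   [R -> o R o]
llooRooo ⇒ lloooRoooo   [R -> o R o]
lloooRoooo ⇒ llooooRooooo   [R -> o R o]
llooooRooooo ⇒ lloooooRoooooo   [R -> o R o]
lloooooRoooooo ⇒ llooooohoooooo   [R -> h]

S ⇒ lSo ⇒ llSoo ⇒ lloRoo ⇒ llooRooo ⇒ lloooRoooo ⇒ llooooRooooo ⇒ lloooooRoooooo ⇒ llooooohoooooo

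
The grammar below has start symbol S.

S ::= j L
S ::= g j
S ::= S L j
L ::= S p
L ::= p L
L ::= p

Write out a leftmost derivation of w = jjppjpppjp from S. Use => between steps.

S => jL   [S ::= j L]
jL => jSp   [L ::= S p]
jSp => jSLjp   [S ::= S L j]
jSLjp => jjLLjp   [S ::= j L]
jjLLjp => jjpLLjp   [L ::= p L]
jjpLLjp => jjppLLjp   [L ::= p L]
jjppLLjp => jjppSpLjp   [L ::= S p]
jjppSpLjp => jjppjLpLjp   [S ::= j L]
jjppjLpLjp => jjppjppLjp   [L ::= p]
jjppjppLjp => jjppjpppjp   [L ::= p]

S => jL => jSp => jSLjp => jjLLjp => jjpLLjp => jjppLLjp => jjppSpLjp => jjppjLpLjp => jjppjppLjp => jjppjpppjp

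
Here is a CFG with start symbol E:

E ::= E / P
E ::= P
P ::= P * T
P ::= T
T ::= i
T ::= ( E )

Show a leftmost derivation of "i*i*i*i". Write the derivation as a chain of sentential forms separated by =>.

E => P => P*T => P*T*T => P*T*T*T => T*T*T*T => i*T*T*T => i*i*T*T => i*i*i*T => i*i*i*i

E => P   [E ::= P]
P => P*T   [P ::= P * T]
P*T => P*T*T   [P ::= P * T]
P*T*T => P*T*T*T   [P ::= P * T]
P*T*T*T => T*T*T*T   [P ::= T]
T*T*T*T => i*T*T*T   [T ::= i]
i*T*T*T => i*i*T*T   [T ::= i]
i*i*T*T => i*i*i*T   [T ::= i]
i*i*i*T => i*i*i*i   [T ::= i]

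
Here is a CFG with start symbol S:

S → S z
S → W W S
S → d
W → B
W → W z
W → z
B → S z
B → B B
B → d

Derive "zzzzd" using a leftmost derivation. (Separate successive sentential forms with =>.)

S => WWS => WzWS => WzzWS => zzzWS => zzzzS => zzzzd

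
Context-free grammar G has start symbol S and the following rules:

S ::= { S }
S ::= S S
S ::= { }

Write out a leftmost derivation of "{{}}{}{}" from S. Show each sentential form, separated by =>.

S => SS => SSS => {S}SS => {{}}SS => {{}}{}S => {{}}{}{}

S => SS   [S ::= S S]
SS => SSS   [S ::= S S]
SSS => {S}SS   [S ::= { S }]
{S}SS => {{}}SS   [S ::= { }]
{{}}SS => {{}}{}S   [S ::= { }]
{{}}{}S => {{}}{}{}   [S ::= { }]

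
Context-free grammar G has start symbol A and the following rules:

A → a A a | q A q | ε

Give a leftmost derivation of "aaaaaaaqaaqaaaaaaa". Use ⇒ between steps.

A ⇒ aAa ⇒ aaAaa ⇒ aaaAaaa ⇒ aaaaAaaaa ⇒ aaaaaAaaaaa ⇒ aaaaaaAaaaaaa ⇒ aaaaaaaAaaaaaaa ⇒ aaaaaaaqAqaaaaaaa ⇒ aaaaaaaqaAaqaaaaaaa ⇒ aaaaaaaqaaqaaaaaaa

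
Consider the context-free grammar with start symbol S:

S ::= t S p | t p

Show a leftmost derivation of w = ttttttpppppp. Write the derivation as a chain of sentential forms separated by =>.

S=>tSp=>ttSpp=>tttSppp=>ttttSpppp=>tttttSppppp=>ttttttpppppp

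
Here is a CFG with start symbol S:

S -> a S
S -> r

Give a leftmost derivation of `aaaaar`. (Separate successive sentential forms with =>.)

S => aS   [S -> a S]
aS => aaS   [S -> a S]
aaS => aaaS   [S -> a S]
aaaS => aaaaS   [S -> a S]
aaaaS => aaaaaS   [S -> a S]
aaaaaS => aaaaar   [S -> r]

S => aS => aaS => aaaS => aaaaS => aaaaaS => aaaaar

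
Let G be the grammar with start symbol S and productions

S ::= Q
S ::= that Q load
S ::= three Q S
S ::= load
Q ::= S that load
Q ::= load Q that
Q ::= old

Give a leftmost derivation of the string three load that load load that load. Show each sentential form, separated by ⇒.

S ⇒ Q ⇒ S that load ⇒ three Q S that load ⇒ three S that load S that load ⇒ three load that load S that load ⇒ three load that load load that load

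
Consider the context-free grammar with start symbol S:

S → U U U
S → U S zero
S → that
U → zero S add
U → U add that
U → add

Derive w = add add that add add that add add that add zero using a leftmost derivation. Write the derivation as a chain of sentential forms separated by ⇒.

S ⇒ U S zero   [S → U S zero]
U S zero ⇒ U add that S zero   [U → U add that]
U add that S zero ⇒ add add that S zero   [U → add]
add add that S zero ⇒ add add that U U U zero   [S → U U U]
add add that U U U zero ⇒ add add that U add that U U zero   [U → U add that]
add add that U add that U U zero ⇒ add add that add add that U U zero   [U → add]
add add that add add that U U zero ⇒ add add that add add that U add that U zero   [U → U add that]
add add that add add that U add that U zero ⇒ add add that add add that add add that U zero   [U → add]
add add that add add that add add that U zero ⇒ add add that add add that add add that add zero   [U → add]

S ⇒ U S zero ⇒ U add that S zero ⇒ add add that S zero ⇒ add add that U U U zero ⇒ add add that U add that U U zero ⇒ add add that add add that U U zero ⇒ add add that add add that U add that U zero ⇒ add add that add add that add add that U zero ⇒ add add that add add that add add that add zero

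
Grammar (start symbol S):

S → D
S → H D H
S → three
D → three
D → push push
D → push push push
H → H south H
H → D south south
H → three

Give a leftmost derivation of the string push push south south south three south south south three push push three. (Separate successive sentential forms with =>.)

S => H D H => H south H D H => H south H south H D H => D south south south H south H D H => push push south south south H south H D H => push push south south south D south south south H D H => push push south south south three south south south H D H => push push south south south three south south south three D H => push push south south south three south south south three push push H => push push south south south three south south south three push push three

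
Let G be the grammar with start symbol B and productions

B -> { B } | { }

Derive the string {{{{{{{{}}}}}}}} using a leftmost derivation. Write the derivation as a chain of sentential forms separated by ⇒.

B ⇒ {B}   [B -> { B }]
{B} ⇒ {{B}}   [B -> { B }]
{{B}} ⇒ {{{B}}}   [B -> { B }]
{{{B}}} ⇒ {{{{B}}}}   [B -> { B }]
{{{{B}}}} ⇒ {{{{{B}}}}}   [B -> { B }]
{{{{{B}}}}} ⇒ {{{{{{B}}}}}}   [B -> { B }]
{{{{{{B}}}}}} ⇒ {{{{{{{B}}}}}}}   [B -> { B }]
{{{{{{{B}}}}}}} ⇒ {{{{{{{{}}}}}}}}   [B -> { }]

B ⇒ {B} ⇒ {{B}} ⇒ {{{B}}} ⇒ {{{{B}}}} ⇒ {{{{{B}}}}} ⇒ {{{{{{B}}}}}} ⇒ {{{{{{{B}}}}}}} ⇒ {{{{{{{{}}}}}}}}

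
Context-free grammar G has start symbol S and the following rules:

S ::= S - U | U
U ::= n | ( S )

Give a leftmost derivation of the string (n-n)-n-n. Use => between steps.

S => S-U   [S ::= S - U]
S-U => S-U-U   [S ::= S - U]
S-U-U => U-U-U   [S ::= U]
U-U-U => (S)-U-U   [U ::= ( S )]
(S)-U-U => (S-U)-U-U   [S ::= S - U]
(S-U)-U-U => (U-U)-U-U   [S ::= U]
(U-U)-U-U => (n-U)-U-U   [U ::= n]
(n-U)-U-U => (n-n)-U-U   [U ::= n]
(n-n)-U-U => (n-n)-n-U   [U ::= n]
(n-n)-n-U => (n-n)-n-n   [U ::= n]

S => S-U => S-U-U => U-U-U => (S)-U-U => (S-U)-U-U => (U-U)-U-U => (n-U)-U-U => (n-n)-U-U => (n-n)-n-U => (n-n)-n-n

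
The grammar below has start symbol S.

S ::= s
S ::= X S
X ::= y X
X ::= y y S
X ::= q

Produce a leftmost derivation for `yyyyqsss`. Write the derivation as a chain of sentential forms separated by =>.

S => XS   [S ::= X S]
XS => yySS   [X ::= y y S]
yySS => yyXSS   [S ::= X S]
yyXSS => yyyySSS   [X ::= y y S]
yyyySSS => yyyyXSSS   [S ::= X S]
yyyyXSSS => yyyyqSSS   [X ::= q]
yyyyqSSS => yyyyqsSS   [S ::= s]
yyyyqsSS => yyyyqssS   [S ::= s]
yyyyqssS => yyyyqsss   [S ::= s]

S => XS => yySS => yyXSS => yyyySSS => yyyyXSSS => yyyyqSSS => yyyyqsSS => yyyyqssS => yyyyqsss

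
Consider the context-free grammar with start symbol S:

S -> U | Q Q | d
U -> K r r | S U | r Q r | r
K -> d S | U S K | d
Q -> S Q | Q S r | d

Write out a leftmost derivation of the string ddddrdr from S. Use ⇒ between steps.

S ⇒ U   [S -> U]
U ⇒ SU   [U -> S U]
SU ⇒ QQU   [S -> Q Q]
QQU ⇒ QSrQU   [Q -> Q S r]
QSrQU ⇒ dSrQU   [Q -> d]
dSrQU ⇒ dQQrQU   [S -> Q Q]
dQQrQU ⇒ dSQQrQU   [Q -> S Q]
dSQQrQU ⇒ ddQQrQU   [S -> d]
ddQQrQU ⇒ dddQrQU   [Q -> d]
dddQrQU ⇒ ddddrQU   [Q -> d]
ddddrQU ⇒ ddddrdU   [Q -> d]
ddddrdU ⇒ ddddrdr   [U -> r]

S ⇒ U ⇒ SU ⇒ QQU ⇒ QSrQU ⇒ dSrQU ⇒ dQQrQU ⇒ dSQQrQU ⇒ ddQQrQU ⇒ dddQrQU ⇒ ddddrQU ⇒ ddddrdU ⇒ ddddrdr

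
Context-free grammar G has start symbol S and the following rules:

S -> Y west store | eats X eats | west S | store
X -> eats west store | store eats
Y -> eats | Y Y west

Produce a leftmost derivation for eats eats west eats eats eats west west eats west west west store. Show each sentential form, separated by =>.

S => Y west store => Y Y west west store => Y Y west Y west west store => eats Y west Y west west store => eats eats west Y west west store => eats eats west Y Y west west west store => eats eats west Y Y west Y west west west store => eats eats west eats Y west Y west west west store => eats eats west eats Y Y west west Y west west west store => eats eats west eats eats Y west west Y west west west store => eats eats west eats eats eats west west Y west west west store => eats eats west eats eats eats west west eats west west west store

S => Y west store   [S -> Y west store]
Y west store => Y Y west west store   [Y -> Y Y west]
Y Y west west store => Y Y west Y west west store   [Y -> Y Y west]
Y Y west Y west west store => eats Y west Y west west store   [Y -> eats]
eats Y west Y west west store => eats eats west Y west west store   [Y -> eats]
eats eats west Y west west store => eats eats west Y Y west west west store   [Y -> Y Y west]
eats eats west Y Y west west west store => eats eats west Y Y west Y west west west store   [Y -> Y Y west]
eats eats west Y Y west Y west west west store => eats eats west eats Y west Y west west west store   [Y -> eats]
eats eats west eats Y west Y west west west store => eats eats west eats Y Y west west Y west west west store   [Y -> Y Y west]
eats eats west eats Y Y west west Y west west west store => eats eats west eats eats Y west west Y west west west store   [Y -> eats]
eats eats west eats eats Y west west Y west west west store => eats eats west eats eats eats west west Y west west west store   [Y -> eats]
eats eats west eats eats eats west west Y west west west store => eats eats west eats eats eats west west eats west west west store   [Y -> eats]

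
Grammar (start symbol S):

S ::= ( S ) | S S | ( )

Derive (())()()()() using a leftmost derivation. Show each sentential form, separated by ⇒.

S ⇒ SS ⇒ SSS ⇒ SSSS ⇒ SSSSS ⇒ (S)SSSS ⇒ (())SSSS ⇒ (())()SSS ⇒ (())()()SS ⇒ (())()()()S ⇒ (())()()()()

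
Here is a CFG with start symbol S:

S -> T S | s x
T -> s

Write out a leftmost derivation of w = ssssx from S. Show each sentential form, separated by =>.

S => TS   [S -> T S]
TS => sS   [T -> s]
sS => sTS   [S -> T S]
sTS => ssS   [T -> s]
ssS => ssTS   [S -> T S]
ssTS => sssS   [T -> s]
sssS => ssssx   [S -> s x]

S => TS => sS => sTS => ssS => ssTS => sssS => ssssx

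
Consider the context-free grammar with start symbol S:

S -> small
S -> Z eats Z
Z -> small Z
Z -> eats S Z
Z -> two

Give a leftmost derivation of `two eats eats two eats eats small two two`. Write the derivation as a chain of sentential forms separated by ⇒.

S ⇒ Z eats Z ⇒ two eats Z ⇒ two eats eats S Z ⇒ two eats eats Z eats Z Z ⇒ two eats eats two eats Z Z ⇒ two eats eats two eats eats S Z Z ⇒ two eats eats two eats eats small Z Z ⇒ two eats eats two eats eats small two Z ⇒ two eats eats two eats eats small two two

S ⇒ Z eats Z   [S -> Z eats Z]
Z eats Z ⇒ two eats Z   [Z -> two]
two eats Z ⇒ two eats eats S Z   [Z -> eats S Z]
two eats eats S Z ⇒ two eats eats Z eats Z Z   [S -> Z eats Z]
two eats eats Z eats Z Z ⇒ two eats eats two eats Z Z   [Z -> two]
two eats eats two eats Z Z ⇒ two eats eats two eats eats S Z Z   [Z -> eats S Z]
two eats eats two eats eats S Z Z ⇒ two eats eats two eats eats small Z Z   [S -> small]
two eats eats two eats eats small Z Z ⇒ two eats eats two eats eats small two Z   [Z -> two]
two eats eats two eats eats small two Z ⇒ two eats eats two eats eats small two two   [Z -> two]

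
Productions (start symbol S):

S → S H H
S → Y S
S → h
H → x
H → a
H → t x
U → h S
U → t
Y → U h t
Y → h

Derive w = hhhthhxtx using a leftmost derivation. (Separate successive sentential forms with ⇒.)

S⇒SHH⇒YSHH⇒UhtSHH⇒hShtSHH⇒hhhtSHH⇒hhhtYSHH⇒hhhthSHH⇒hhhthhHH⇒hhhthhxH⇒hhhthhxtx

S ⇒ SHH   [S → S H H]
SHH ⇒ YSHH   [S → Y S]
YSHH ⇒ UhtSHH   [Y → U h t]
UhtSHH ⇒ hShtSHH   [U → h S]
hShtSHH ⇒ hhhtSHH   [S → h]
hhhtSHH ⇒ hhhtYSHH   [S → Y S]
hhhtYSHH ⇒ hhhthSHH   [Y → h]
hhhthSHH ⇒ hhhthhHH   [S → h]
hhhthhHH ⇒ hhhthhxH   [H → x]
hhhthhxH ⇒ hhhthhxtx   [H → t x]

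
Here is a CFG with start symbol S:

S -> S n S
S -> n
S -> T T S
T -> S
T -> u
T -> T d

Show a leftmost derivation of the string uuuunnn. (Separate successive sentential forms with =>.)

S => TTS   [S -> T T S]
TTS => uTS   [T -> u]
uTS => uSS   [T -> S]
uSS => uTTSS   [S -> T T S]
uTTSS => uuTSS   [T -> u]
uuTSS => uuSSS   [T -> S]
uuSSS => uuTTSSS   [S -> T T S]
uuTTSSS => uuuTSSS   [T -> u]
uuuTSSS => uuuuSSS   [T -> u]
uuuuSSS => uuuunSS   [S -> n]
uuuunSS => uuuunnS   [S -> n]
uuuunnS => uuuunnn   [S -> n]

S => TTS => uTS => uSS => uTTSS => uuTSS => uuSSS => uuTTSSS => uuuTSSS => uuuuSSS => uuuunSS => uuuunnS => uuuunnn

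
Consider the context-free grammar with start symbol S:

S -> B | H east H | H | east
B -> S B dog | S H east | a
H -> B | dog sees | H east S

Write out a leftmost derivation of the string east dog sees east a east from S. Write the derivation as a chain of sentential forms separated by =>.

S => H => B => S H east => B H east => S H east H east => east H east H east => east dog sees east H east => east dog sees east B east => east dog sees east a east

S => H   [S -> H]
H => B   [H -> B]
B => S H east   [B -> S H east]
S H east => B H east   [S -> B]
B H east => S H east H east   [B -> S H east]
S H east H east => east H east H east   [S -> east]
east H east H east => east dog sees east H east   [H -> dog sees]
east dog sees east H east => east dog sees east B east   [H -> B]
east dog sees east B east => east dog sees east a east   [B -> a]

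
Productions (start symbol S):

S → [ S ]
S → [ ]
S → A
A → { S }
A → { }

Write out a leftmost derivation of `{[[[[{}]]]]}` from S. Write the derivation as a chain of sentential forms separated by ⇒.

S ⇒ A ⇒ {S} ⇒ {[S]} ⇒ {[[S]]} ⇒ {[[[S]]]} ⇒ {[[[[S]]]]} ⇒ {[[[[A]]]]} ⇒ {[[[[{}]]]]}

S ⇒ A   [S → A]
A ⇒ {S}   [A → { S }]
{S} ⇒ {[S]}   [S → [ S ]]
{[S]} ⇒ {[[S]]}   [S → [ S ]]
{[[S]]} ⇒ {[[[S]]]}   [S → [ S ]]
{[[[S]]]} ⇒ {[[[[S]]]]}   [S → [ S ]]
{[[[[S]]]]} ⇒ {[[[[A]]]]}   [S → A]
{[[[[A]]]]} ⇒ {[[[[{}]]]]}   [A → { }]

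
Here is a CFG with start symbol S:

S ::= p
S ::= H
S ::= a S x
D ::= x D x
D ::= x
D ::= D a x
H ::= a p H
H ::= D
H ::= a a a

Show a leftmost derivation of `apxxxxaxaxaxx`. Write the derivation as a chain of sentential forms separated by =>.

S=>H=>apH=>apD=>apxDx=>apxDaxx=>apxDaxaxx=>apxDaxaxaxx=>apxxDxaxaxaxx=>apxxxxaxaxaxx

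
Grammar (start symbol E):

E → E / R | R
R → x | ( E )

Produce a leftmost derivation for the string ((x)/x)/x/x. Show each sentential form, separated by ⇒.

E ⇒ E/R ⇒ E/R/R ⇒ R/R/R ⇒ (E)/R/R ⇒ (E/R)/R/R ⇒ (R/R)/R/R ⇒ ((E)/R)/R/R ⇒ ((R)/R)/R/R ⇒ ((x)/R)/R/R ⇒ ((x)/x)/R/R ⇒ ((x)/x)/x/R ⇒ ((x)/x)/x/x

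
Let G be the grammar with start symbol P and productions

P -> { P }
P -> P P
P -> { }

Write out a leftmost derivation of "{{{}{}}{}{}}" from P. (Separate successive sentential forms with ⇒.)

P ⇒ {P} ⇒ {PP} ⇒ {PPP} ⇒ {{P}PP} ⇒ {{PP}PP} ⇒ {{{}P}PP} ⇒ {{{}{}}PP} ⇒ {{{}{}}{}P} ⇒ {{{}{}}{}{}}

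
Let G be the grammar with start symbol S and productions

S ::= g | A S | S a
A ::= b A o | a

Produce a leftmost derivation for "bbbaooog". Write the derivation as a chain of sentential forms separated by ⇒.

S⇒AS⇒bAoS⇒bbAooS⇒bbbAoooS⇒bbbaoooS⇒bbbaooog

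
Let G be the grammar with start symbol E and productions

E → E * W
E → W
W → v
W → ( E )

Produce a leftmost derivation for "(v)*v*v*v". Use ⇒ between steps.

E⇒E*W⇒E*W*W⇒E*W*W*W⇒W*W*W*W⇒(E)*W*W*W⇒(W)*W*W*W⇒(v)*W*W*W⇒(v)*v*W*W⇒(v)*v*v*W⇒(v)*v*v*v

E ⇒ E*W   [E → E * W]
E*W ⇒ E*W*W   [E → E * W]
E*W*W ⇒ E*W*W*W   [E → E * W]
E*W*W*W ⇒ W*W*W*W   [E → W]
W*W*W*W ⇒ (E)*W*W*W   [W → ( E )]
(E)*W*W*W ⇒ (W)*W*W*W   [E → W]
(W)*W*W*W ⇒ (v)*W*W*W   [W → v]
(v)*W*W*W ⇒ (v)*v*W*W   [W → v]
(v)*v*W*W ⇒ (v)*v*v*W   [W → v]
(v)*v*v*W ⇒ (v)*v*v*v   [W → v]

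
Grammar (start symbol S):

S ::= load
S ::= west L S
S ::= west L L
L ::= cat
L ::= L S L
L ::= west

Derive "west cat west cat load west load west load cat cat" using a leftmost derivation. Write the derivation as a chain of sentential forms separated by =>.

S => west L L => west L S L L => west L S L S L L => west L S L S L S L L => west cat S L S L S L L => west cat west L S L S L S L L => west cat west cat S L S L S L L => west cat west cat load L S L S L L => west cat west cat load west S L S L L => west cat west cat load west load L S L L => west cat west cat load west load west S L L => west cat west cat load west load west load L L => west cat west cat load west load west load cat L => west cat west cat load west load west load cat cat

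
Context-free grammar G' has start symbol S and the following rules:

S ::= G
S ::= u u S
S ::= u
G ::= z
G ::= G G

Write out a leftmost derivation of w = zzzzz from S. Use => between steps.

S=>G=>GG=>GGG=>zGG=>zGGG=>zGGGG=>zzGGG=>zzzGG=>zzzzG=>zzzzz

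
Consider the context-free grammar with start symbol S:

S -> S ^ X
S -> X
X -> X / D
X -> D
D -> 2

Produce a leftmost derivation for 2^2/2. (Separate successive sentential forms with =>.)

S => S^X => X^X => D^X => 2^X => 2^X/D => 2^D/D => 2^2/D => 2^2/2

S => S^X   [S -> S ^ X]
S^X => X^X   [S -> X]
X^X => D^X   [X -> D]
D^X => 2^X   [D -> 2]
2^X => 2^X/D   [X -> X / D]
2^X/D => 2^D/D   [X -> D]
2^D/D => 2^2/D   [D -> 2]
2^2/D => 2^2/2   [D -> 2]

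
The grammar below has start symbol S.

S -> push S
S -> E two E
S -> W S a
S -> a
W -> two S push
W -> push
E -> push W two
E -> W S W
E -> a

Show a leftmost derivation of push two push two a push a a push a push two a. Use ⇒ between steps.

S ⇒ push S ⇒ push E two E ⇒ push W S W two E ⇒ push two S push S W two E ⇒ push two push S push S W two E ⇒ push two push W S a push S W two E ⇒ push two push two S push S a push S W two E ⇒ push two push two a push S a push S W two E ⇒ push two push two a push a a push S W two E ⇒ push two push two a push a a push a W two E ⇒ push two push two a push a a push a push two E ⇒ push two push two a push a a push a push two a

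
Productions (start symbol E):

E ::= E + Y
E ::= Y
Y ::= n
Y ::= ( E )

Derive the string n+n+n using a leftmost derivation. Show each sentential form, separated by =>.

E => E+Y   [E ::= E + Y]
E+Y => E+Y+Y   [E ::= E + Y]
E+Y+Y => Y+Y+Y   [E ::= Y]
Y+Y+Y => n+Y+Y   [Y ::= n]
n+Y+Y => n+n+Y   [Y ::= n]
n+n+Y => n+n+n   [Y ::= n]

E=>E+Y=>E+Y+Y=>Y+Y+Y=>n+Y+Y=>n+n+Y=>n+n+n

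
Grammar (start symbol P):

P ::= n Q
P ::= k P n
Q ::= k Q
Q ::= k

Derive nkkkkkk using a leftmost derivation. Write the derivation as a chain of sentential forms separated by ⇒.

P ⇒ nQ ⇒ nkQ ⇒ nkkQ ⇒ nkkkQ ⇒ nkkkkQ ⇒ nkkkkkQ ⇒ nkkkkkk

P ⇒ nQ   [P ::= n Q]
nQ ⇒ nkQ   [Q ::= k Q]
nkQ ⇒ nkkQ   [Q ::= k Q]
nkkQ ⇒ nkkkQ   [Q ::= k Q]
nkkkQ ⇒ nkkkkQ   [Q ::= k Q]
nkkkkQ ⇒ nkkkkkQ   [Q ::= k Q]
nkkkkkQ ⇒ nkkkkkk   [Q ::= k]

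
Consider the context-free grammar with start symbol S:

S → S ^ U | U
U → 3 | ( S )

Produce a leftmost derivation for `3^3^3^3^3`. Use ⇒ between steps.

S ⇒ S^U ⇒ S^U^U ⇒ S^U^U^U ⇒ S^U^U^U^U ⇒ U^U^U^U^U ⇒ 3^U^U^U^U ⇒ 3^3^U^U^U ⇒ 3^3^3^U^U ⇒ 3^3^3^3^U ⇒ 3^3^3^3^3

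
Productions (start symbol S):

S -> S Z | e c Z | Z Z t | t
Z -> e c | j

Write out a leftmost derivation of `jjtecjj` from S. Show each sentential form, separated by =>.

S => SZ   [S -> S Z]
SZ => SZZ   [S -> S Z]
SZZ => SZZZ   [S -> S Z]
SZZZ => ZZtZZZ   [S -> Z Z t]
ZZtZZZ => jZtZZZ   [Z -> j]
jZtZZZ => jjtZZZ   [Z -> j]
jjtZZZ => jjtecZZ   [Z -> e c]
jjtecZZ => jjtecjZ   [Z -> j]
jjtecjZ => jjtecjj   [Z -> j]

S=>SZ=>SZZ=>SZZZ=>ZZtZZZ=>jZtZZZ=>jjtZZZ=>jjtecZZ=>jjtecjZ=>jjtecjj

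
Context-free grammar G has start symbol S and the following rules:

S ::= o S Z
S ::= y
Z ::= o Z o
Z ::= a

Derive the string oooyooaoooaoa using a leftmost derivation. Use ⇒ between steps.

S ⇒ oSZ   [S ::= o S Z]
oSZ ⇒ ooSZZ   [S ::= o S Z]
ooSZZ ⇒ oooSZZZ   [S ::= o S Z]
oooSZZZ ⇒ oooyZZZ   [S ::= y]
oooyZZZ ⇒ oooyoZoZZ   [Z ::= o Z o]
oooyoZoZZ ⇒ oooyooZooZZ   [Z ::= o Z o]
oooyooZooZZ ⇒ oooyooaooZZ   [Z ::= a]
oooyooaooZZ ⇒ oooyooaoooZoZ   [Z ::= o Z o]
oooyooaoooZoZ ⇒ oooyooaoooaoZ   [Z ::= a]
oooyooaoooaoZ ⇒ oooyooaoooaoa   [Z ::= a]

S ⇒ oSZ ⇒ ooSZZ ⇒ oooSZZZ ⇒ oooyZZZ ⇒ oooyoZoZZ ⇒ oooyooZooZZ ⇒ oooyooaooZZ ⇒ oooyooaoooZoZ ⇒ oooyooaoooaoZ ⇒ oooyooaoooaoa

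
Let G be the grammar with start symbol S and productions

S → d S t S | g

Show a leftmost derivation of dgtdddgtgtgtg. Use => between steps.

S => dStS => dgtS => dgtdStS => dgtddStStS => dgtdddStStStS => dgtdddgtStStS => dgtdddgtgtStS => dgtdddgtgtgtS => dgtdddgtgtgtg

S => dStS   [S → d S t S]
dStS => dgtS   [S → g]
dgtS => dgtdStS   [S → d S t S]
dgtdStS => dgtddStStS   [S → d S t S]
dgtddStStS => dgtdddStStStS   [S → d S t S]
dgtdddStStStS => dgtdddgtStStS   [S → g]
dgtdddgtStStS => dgtdddgtgtStS   [S → g]
dgtdddgtgtStS => dgtdddgtgtgtS   [S → g]
dgtdddgtgtgtS => dgtdddgtgtgtg   [S → g]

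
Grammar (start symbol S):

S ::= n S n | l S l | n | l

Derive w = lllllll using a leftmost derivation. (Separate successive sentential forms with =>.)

S=>lSl=>llSll=>lllSlll=>lllllll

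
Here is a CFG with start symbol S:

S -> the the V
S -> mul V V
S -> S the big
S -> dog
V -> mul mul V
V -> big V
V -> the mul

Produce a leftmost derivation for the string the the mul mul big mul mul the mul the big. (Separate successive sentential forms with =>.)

S => S the big   [S -> S the big]
S the big => the the V the big   [S -> the the V]
the the V the big => the the mul mul V the big   [V -> mul mul V]
the the mul mul V the big => the the mul mul big V the big   [V -> big V]
the the mul mul big V the big => the the mul mul big mul mul V the big   [V -> mul mul V]
the the mul mul big mul mul V the big => the the mul mul big mul mul the mul the big   [V -> the mul]

S => S the big => the the V the big => the the mul mul V the big => the the mul mul big V the big => the the mul mul big mul mul V the big => the the mul mul big mul mul the mul the big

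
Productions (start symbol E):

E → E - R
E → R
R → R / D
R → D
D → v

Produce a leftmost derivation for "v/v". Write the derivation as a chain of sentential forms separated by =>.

E => R   [E → R]
R => R/D   [R → R / D]
R/D => D/D   [R → D]
D/D => v/D   [D → v]
v/D => v/v   [D → v]

E=>R=>R/D=>D/D=>v/D=>v/v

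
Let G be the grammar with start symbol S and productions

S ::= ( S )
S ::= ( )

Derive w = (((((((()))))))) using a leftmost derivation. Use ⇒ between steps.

S ⇒ (S) ⇒ ((S)) ⇒ (((S))) ⇒ ((((S)))) ⇒ (((((S))))) ⇒ ((((((S)))))) ⇒ (((((((S))))))) ⇒ (((((((())))))))

S ⇒ (S)   [S ::= ( S )]
(S) ⇒ ((S))   [S ::= ( S )]
((S)) ⇒ (((S)))   [S ::= ( S )]
(((S))) ⇒ ((((S))))   [S ::= ( S )]
((((S)))) ⇒ (((((S)))))   [S ::= ( S )]
(((((S))))) ⇒ ((((((S))))))   [S ::= ( S )]
((((((S)))))) ⇒ (((((((S)))))))   [S ::= ( S )]
(((((((S))))))) ⇒ (((((((())))))))   [S ::= ( )]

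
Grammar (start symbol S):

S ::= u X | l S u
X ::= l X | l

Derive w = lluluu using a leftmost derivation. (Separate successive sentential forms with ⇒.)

S ⇒ lSu ⇒ llSuu ⇒ lluXuu ⇒ lluluu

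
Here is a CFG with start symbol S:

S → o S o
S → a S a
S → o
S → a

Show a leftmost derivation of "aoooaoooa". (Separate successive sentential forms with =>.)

S => aSa => aoSoa => aooSooa => aoooSoooa => aoooaoooa

S => aSa   [S → a S a]
aSa => aoSoa   [S → o S o]
aoSoa => aooSooa   [S → o S o]
aooSooa => aoooSoooa   [S → o S o]
aoooSoooa => aoooaoooa   [S → a]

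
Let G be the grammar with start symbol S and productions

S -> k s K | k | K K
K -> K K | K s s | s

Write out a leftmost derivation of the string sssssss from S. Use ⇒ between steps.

S ⇒ KK ⇒ KKK ⇒ sKK ⇒ sKKK ⇒ sKssKK ⇒ sKKssKK ⇒ ssKssKK ⇒ sssssKK ⇒ ssssssK ⇒ sssssss

S ⇒ KK   [S -> K K]
KK ⇒ KKK   [K -> K K]
KKK ⇒ sKK   [K -> s]
sKK ⇒ sKKK   [K -> K K]
sKKK ⇒ sKssKK   [K -> K s s]
sKssKK ⇒ sKKssKK   [K -> K K]
sKKssKK ⇒ ssKssKK   [K -> s]
ssKssKK ⇒ sssssKK   [K -> s]
sssssKK ⇒ ssssssK   [K -> s]
ssssssK ⇒ sssssss   [K -> s]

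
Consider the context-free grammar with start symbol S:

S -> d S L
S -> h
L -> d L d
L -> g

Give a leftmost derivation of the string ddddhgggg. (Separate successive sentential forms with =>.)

S => dSL   [S -> d S L]
dSL => ddSLL   [S -> d S L]
ddSLL => dddSLLL   [S -> d S L]
dddSLLL => ddddSLLLL   [S -> d S L]
ddddSLLLL => ddddhLLLL   [S -> h]
ddddhLLLL => ddddhgLLL   [L -> g]
ddddhgLLL => ddddhggLL   [L -> g]
ddddhggLL => ddddhgggL   [L -> g]
ddddhgggL => ddddhgggg   [L -> g]

S=>dSL=>ddSLL=>dddSLLL=>ddddSLLLL=>ddddhLLLL=>ddddhgLLL=>ddddhggLL=>ddddhgggL=>ddddhgggg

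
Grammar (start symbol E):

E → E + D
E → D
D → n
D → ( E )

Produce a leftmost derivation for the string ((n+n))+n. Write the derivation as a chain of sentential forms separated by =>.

E => E+D   [E → E + D]
E+D => D+D   [E → D]
D+D => (E)+D   [D → ( E )]
(E)+D => (D)+D   [E → D]
(D)+D => ((E))+D   [D → ( E )]
((E))+D => ((E+D))+D   [E → E + D]
((E+D))+D => ((D+D))+D   [E → D]
((D+D))+D => ((n+D))+D   [D → n]
((n+D))+D => ((n+n))+D   [D → n]
((n+n))+D => ((n+n))+n   [D → n]

E => E+D => D+D => (E)+D => (D)+D => ((E))+D => ((E+D))+D => ((D+D))+D => ((n+D))+D => ((n+n))+D => ((n+n))+n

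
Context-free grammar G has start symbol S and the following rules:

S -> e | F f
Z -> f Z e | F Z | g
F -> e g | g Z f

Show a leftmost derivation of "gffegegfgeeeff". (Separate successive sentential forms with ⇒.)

S ⇒ Ff   [S -> F f]
Ff ⇒ gZff   [F -> g Z f]
gZff ⇒ gfZeff   [Z -> f Z e]
gfZeff ⇒ gffZeeff   [Z -> f Z e]
gffZeeff ⇒ gffFZeeff   [Z -> F Z]
gffFZeeff ⇒ gffegZeeff   [F -> e g]
gffegZeeff ⇒ gffegFZeeff   [Z -> F Z]
gffegFZeeff ⇒ gffegegZeeff   [F -> e g]
gffegegZeeff ⇒ gffegegfZeeeff   [Z -> f Z e]
gffegegfZeeeff ⇒ gffegegfgeeeff   [Z -> g]

S ⇒ Ff ⇒ gZff ⇒ gfZeff ⇒ gffZeeff ⇒ gffFZeeff ⇒ gffegZeeff ⇒ gffegFZeeff ⇒ gffegegZeeff ⇒ gffegegfZeeeff ⇒ gffegegfgeeeff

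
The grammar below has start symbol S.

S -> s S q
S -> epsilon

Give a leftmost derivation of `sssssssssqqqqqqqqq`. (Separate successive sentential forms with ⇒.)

S ⇒ sSq ⇒ ssSqq ⇒ sssSqqq ⇒ ssssSqqqq ⇒ sssssSqqqqq ⇒ ssssssSqqqqqq ⇒ sssssssSqqqqqqq ⇒ ssssssssSqqqqqqqq ⇒ sssssssssSqqqqqqqqq ⇒ sssssssssqqqqqqqqq

S ⇒ sSq   [S -> s S q]
sSq ⇒ ssSqq   [S -> s S q]
ssSqq ⇒ sssSqqq   [S -> s S q]
sssSqqq ⇒ ssssSqqqq   [S -> s S q]
ssssSqqqq ⇒ sssssSqqqqq   [S -> s S q]
sssssSqqqqq ⇒ ssssssSqqqqqq   [S -> s S q]
ssssssSqqqqqq ⇒ sssssssSqqqqqqq   [S -> s S q]
sssssssSqqqqqqq ⇒ ssssssssSqqqqqqqq   [S -> s S q]
ssssssssSqqqqqqqq ⇒ sssssssssSqqqqqqqqq   [S -> s S q]
sssssssssSqqqqqqqqq ⇒ sssssssssqqqqqqqqq   [S -> epsilon]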